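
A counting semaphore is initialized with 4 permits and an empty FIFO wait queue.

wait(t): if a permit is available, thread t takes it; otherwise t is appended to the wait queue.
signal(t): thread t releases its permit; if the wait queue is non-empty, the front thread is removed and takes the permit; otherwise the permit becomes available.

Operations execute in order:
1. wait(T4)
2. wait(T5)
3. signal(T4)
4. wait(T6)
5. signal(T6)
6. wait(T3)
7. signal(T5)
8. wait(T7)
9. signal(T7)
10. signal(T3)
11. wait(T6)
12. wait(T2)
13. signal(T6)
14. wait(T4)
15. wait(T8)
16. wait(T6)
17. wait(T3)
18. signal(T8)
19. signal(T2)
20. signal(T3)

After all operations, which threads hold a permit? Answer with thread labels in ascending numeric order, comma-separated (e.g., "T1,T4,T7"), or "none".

Answer: T4,T6

Derivation:
Step 1: wait(T4) -> count=3 queue=[] holders={T4}
Step 2: wait(T5) -> count=2 queue=[] holders={T4,T5}
Step 3: signal(T4) -> count=3 queue=[] holders={T5}
Step 4: wait(T6) -> count=2 queue=[] holders={T5,T6}
Step 5: signal(T6) -> count=3 queue=[] holders={T5}
Step 6: wait(T3) -> count=2 queue=[] holders={T3,T5}
Step 7: signal(T5) -> count=3 queue=[] holders={T3}
Step 8: wait(T7) -> count=2 queue=[] holders={T3,T7}
Step 9: signal(T7) -> count=3 queue=[] holders={T3}
Step 10: signal(T3) -> count=4 queue=[] holders={none}
Step 11: wait(T6) -> count=3 queue=[] holders={T6}
Step 12: wait(T2) -> count=2 queue=[] holders={T2,T6}
Step 13: signal(T6) -> count=3 queue=[] holders={T2}
Step 14: wait(T4) -> count=2 queue=[] holders={T2,T4}
Step 15: wait(T8) -> count=1 queue=[] holders={T2,T4,T8}
Step 16: wait(T6) -> count=0 queue=[] holders={T2,T4,T6,T8}
Step 17: wait(T3) -> count=0 queue=[T3] holders={T2,T4,T6,T8}
Step 18: signal(T8) -> count=0 queue=[] holders={T2,T3,T4,T6}
Step 19: signal(T2) -> count=1 queue=[] holders={T3,T4,T6}
Step 20: signal(T3) -> count=2 queue=[] holders={T4,T6}
Final holders: T4,T6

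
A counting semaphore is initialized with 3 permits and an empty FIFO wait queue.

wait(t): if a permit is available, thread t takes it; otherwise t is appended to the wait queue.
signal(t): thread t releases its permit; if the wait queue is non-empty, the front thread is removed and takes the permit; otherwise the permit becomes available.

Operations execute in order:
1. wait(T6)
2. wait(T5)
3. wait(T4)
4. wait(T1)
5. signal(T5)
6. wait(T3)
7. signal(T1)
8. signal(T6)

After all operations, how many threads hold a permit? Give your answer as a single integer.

Answer: 2

Derivation:
Step 1: wait(T6) -> count=2 queue=[] holders={T6}
Step 2: wait(T5) -> count=1 queue=[] holders={T5,T6}
Step 3: wait(T4) -> count=0 queue=[] holders={T4,T5,T6}
Step 4: wait(T1) -> count=0 queue=[T1] holders={T4,T5,T6}
Step 5: signal(T5) -> count=0 queue=[] holders={T1,T4,T6}
Step 6: wait(T3) -> count=0 queue=[T3] holders={T1,T4,T6}
Step 7: signal(T1) -> count=0 queue=[] holders={T3,T4,T6}
Step 8: signal(T6) -> count=1 queue=[] holders={T3,T4}
Final holders: {T3,T4} -> 2 thread(s)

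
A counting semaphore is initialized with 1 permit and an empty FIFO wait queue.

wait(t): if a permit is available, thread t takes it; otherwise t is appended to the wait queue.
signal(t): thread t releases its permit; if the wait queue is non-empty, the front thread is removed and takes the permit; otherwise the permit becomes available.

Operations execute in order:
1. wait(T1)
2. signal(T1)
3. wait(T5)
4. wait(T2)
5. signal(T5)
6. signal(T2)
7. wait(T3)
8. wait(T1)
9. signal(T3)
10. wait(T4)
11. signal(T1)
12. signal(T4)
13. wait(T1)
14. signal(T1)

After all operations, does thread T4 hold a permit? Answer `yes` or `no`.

Answer: no

Derivation:
Step 1: wait(T1) -> count=0 queue=[] holders={T1}
Step 2: signal(T1) -> count=1 queue=[] holders={none}
Step 3: wait(T5) -> count=0 queue=[] holders={T5}
Step 4: wait(T2) -> count=0 queue=[T2] holders={T5}
Step 5: signal(T5) -> count=0 queue=[] holders={T2}
Step 6: signal(T2) -> count=1 queue=[] holders={none}
Step 7: wait(T3) -> count=0 queue=[] holders={T3}
Step 8: wait(T1) -> count=0 queue=[T1] holders={T3}
Step 9: signal(T3) -> count=0 queue=[] holders={T1}
Step 10: wait(T4) -> count=0 queue=[T4] holders={T1}
Step 11: signal(T1) -> count=0 queue=[] holders={T4}
Step 12: signal(T4) -> count=1 queue=[] holders={none}
Step 13: wait(T1) -> count=0 queue=[] holders={T1}
Step 14: signal(T1) -> count=1 queue=[] holders={none}
Final holders: {none} -> T4 not in holders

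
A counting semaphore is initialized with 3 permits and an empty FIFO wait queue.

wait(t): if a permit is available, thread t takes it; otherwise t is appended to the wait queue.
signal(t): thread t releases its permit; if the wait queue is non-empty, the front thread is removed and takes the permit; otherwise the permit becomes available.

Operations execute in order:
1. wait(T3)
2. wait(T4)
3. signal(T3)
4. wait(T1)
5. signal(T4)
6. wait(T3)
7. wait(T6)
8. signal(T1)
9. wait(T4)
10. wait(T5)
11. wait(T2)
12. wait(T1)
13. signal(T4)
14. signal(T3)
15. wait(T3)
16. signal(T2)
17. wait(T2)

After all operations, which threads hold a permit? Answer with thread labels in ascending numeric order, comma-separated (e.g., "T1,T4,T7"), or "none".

Answer: T1,T5,T6

Derivation:
Step 1: wait(T3) -> count=2 queue=[] holders={T3}
Step 2: wait(T4) -> count=1 queue=[] holders={T3,T4}
Step 3: signal(T3) -> count=2 queue=[] holders={T4}
Step 4: wait(T1) -> count=1 queue=[] holders={T1,T4}
Step 5: signal(T4) -> count=2 queue=[] holders={T1}
Step 6: wait(T3) -> count=1 queue=[] holders={T1,T3}
Step 7: wait(T6) -> count=0 queue=[] holders={T1,T3,T6}
Step 8: signal(T1) -> count=1 queue=[] holders={T3,T6}
Step 9: wait(T4) -> count=0 queue=[] holders={T3,T4,T6}
Step 10: wait(T5) -> count=0 queue=[T5] holders={T3,T4,T6}
Step 11: wait(T2) -> count=0 queue=[T5,T2] holders={T3,T4,T6}
Step 12: wait(T1) -> count=0 queue=[T5,T2,T1] holders={T3,T4,T6}
Step 13: signal(T4) -> count=0 queue=[T2,T1] holders={T3,T5,T6}
Step 14: signal(T3) -> count=0 queue=[T1] holders={T2,T5,T6}
Step 15: wait(T3) -> count=0 queue=[T1,T3] holders={T2,T5,T6}
Step 16: signal(T2) -> count=0 queue=[T3] holders={T1,T5,T6}
Step 17: wait(T2) -> count=0 queue=[T3,T2] holders={T1,T5,T6}
Final holders: T1,T5,T6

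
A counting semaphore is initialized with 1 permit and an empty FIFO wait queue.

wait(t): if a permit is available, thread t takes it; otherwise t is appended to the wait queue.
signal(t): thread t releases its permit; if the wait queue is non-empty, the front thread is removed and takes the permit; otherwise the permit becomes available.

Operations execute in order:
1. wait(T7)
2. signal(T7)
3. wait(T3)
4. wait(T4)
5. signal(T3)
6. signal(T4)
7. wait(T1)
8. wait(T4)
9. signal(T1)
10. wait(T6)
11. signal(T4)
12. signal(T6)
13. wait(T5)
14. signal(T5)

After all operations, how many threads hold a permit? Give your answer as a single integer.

Step 1: wait(T7) -> count=0 queue=[] holders={T7}
Step 2: signal(T7) -> count=1 queue=[] holders={none}
Step 3: wait(T3) -> count=0 queue=[] holders={T3}
Step 4: wait(T4) -> count=0 queue=[T4] holders={T3}
Step 5: signal(T3) -> count=0 queue=[] holders={T4}
Step 6: signal(T4) -> count=1 queue=[] holders={none}
Step 7: wait(T1) -> count=0 queue=[] holders={T1}
Step 8: wait(T4) -> count=0 queue=[T4] holders={T1}
Step 9: signal(T1) -> count=0 queue=[] holders={T4}
Step 10: wait(T6) -> count=0 queue=[T6] holders={T4}
Step 11: signal(T4) -> count=0 queue=[] holders={T6}
Step 12: signal(T6) -> count=1 queue=[] holders={none}
Step 13: wait(T5) -> count=0 queue=[] holders={T5}
Step 14: signal(T5) -> count=1 queue=[] holders={none}
Final holders: {none} -> 0 thread(s)

Answer: 0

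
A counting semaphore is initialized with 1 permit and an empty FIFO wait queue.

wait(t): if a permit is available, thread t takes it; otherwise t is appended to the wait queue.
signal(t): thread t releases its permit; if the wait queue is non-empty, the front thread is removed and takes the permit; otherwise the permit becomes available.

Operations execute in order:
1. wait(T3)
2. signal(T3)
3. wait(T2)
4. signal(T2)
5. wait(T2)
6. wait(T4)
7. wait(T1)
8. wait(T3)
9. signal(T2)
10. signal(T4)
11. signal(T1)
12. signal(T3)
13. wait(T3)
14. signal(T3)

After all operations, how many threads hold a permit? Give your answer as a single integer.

Step 1: wait(T3) -> count=0 queue=[] holders={T3}
Step 2: signal(T3) -> count=1 queue=[] holders={none}
Step 3: wait(T2) -> count=0 queue=[] holders={T2}
Step 4: signal(T2) -> count=1 queue=[] holders={none}
Step 5: wait(T2) -> count=0 queue=[] holders={T2}
Step 6: wait(T4) -> count=0 queue=[T4] holders={T2}
Step 7: wait(T1) -> count=0 queue=[T4,T1] holders={T2}
Step 8: wait(T3) -> count=0 queue=[T4,T1,T3] holders={T2}
Step 9: signal(T2) -> count=0 queue=[T1,T3] holders={T4}
Step 10: signal(T4) -> count=0 queue=[T3] holders={T1}
Step 11: signal(T1) -> count=0 queue=[] holders={T3}
Step 12: signal(T3) -> count=1 queue=[] holders={none}
Step 13: wait(T3) -> count=0 queue=[] holders={T3}
Step 14: signal(T3) -> count=1 queue=[] holders={none}
Final holders: {none} -> 0 thread(s)

Answer: 0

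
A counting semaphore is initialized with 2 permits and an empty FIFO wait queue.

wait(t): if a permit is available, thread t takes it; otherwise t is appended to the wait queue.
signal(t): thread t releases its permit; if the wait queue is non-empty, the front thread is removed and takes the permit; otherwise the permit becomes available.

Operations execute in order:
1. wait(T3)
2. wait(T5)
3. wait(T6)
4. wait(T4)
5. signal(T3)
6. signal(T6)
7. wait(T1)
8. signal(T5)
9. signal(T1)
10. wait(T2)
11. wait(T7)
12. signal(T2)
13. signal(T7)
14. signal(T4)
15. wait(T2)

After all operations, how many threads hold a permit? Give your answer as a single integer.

Answer: 1

Derivation:
Step 1: wait(T3) -> count=1 queue=[] holders={T3}
Step 2: wait(T5) -> count=0 queue=[] holders={T3,T5}
Step 3: wait(T6) -> count=0 queue=[T6] holders={T3,T5}
Step 4: wait(T4) -> count=0 queue=[T6,T4] holders={T3,T5}
Step 5: signal(T3) -> count=0 queue=[T4] holders={T5,T6}
Step 6: signal(T6) -> count=0 queue=[] holders={T4,T5}
Step 7: wait(T1) -> count=0 queue=[T1] holders={T4,T5}
Step 8: signal(T5) -> count=0 queue=[] holders={T1,T4}
Step 9: signal(T1) -> count=1 queue=[] holders={T4}
Step 10: wait(T2) -> count=0 queue=[] holders={T2,T4}
Step 11: wait(T7) -> count=0 queue=[T7] holders={T2,T4}
Step 12: signal(T2) -> count=0 queue=[] holders={T4,T7}
Step 13: signal(T7) -> count=1 queue=[] holders={T4}
Step 14: signal(T4) -> count=2 queue=[] holders={none}
Step 15: wait(T2) -> count=1 queue=[] holders={T2}
Final holders: {T2} -> 1 thread(s)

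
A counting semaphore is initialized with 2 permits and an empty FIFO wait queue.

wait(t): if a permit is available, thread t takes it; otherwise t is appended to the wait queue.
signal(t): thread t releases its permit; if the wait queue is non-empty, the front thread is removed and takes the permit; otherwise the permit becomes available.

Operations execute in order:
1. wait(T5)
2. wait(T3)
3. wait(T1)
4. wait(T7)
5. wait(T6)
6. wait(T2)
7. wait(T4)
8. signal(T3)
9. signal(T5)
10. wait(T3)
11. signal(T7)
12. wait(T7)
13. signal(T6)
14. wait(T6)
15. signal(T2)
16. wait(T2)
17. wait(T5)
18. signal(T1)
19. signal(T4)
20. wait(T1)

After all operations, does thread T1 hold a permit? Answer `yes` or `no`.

Answer: no

Derivation:
Step 1: wait(T5) -> count=1 queue=[] holders={T5}
Step 2: wait(T3) -> count=0 queue=[] holders={T3,T5}
Step 3: wait(T1) -> count=0 queue=[T1] holders={T3,T5}
Step 4: wait(T7) -> count=0 queue=[T1,T7] holders={T3,T5}
Step 5: wait(T6) -> count=0 queue=[T1,T7,T6] holders={T3,T5}
Step 6: wait(T2) -> count=0 queue=[T1,T7,T6,T2] holders={T3,T5}
Step 7: wait(T4) -> count=0 queue=[T1,T7,T6,T2,T4] holders={T3,T5}
Step 8: signal(T3) -> count=0 queue=[T7,T6,T2,T4] holders={T1,T5}
Step 9: signal(T5) -> count=0 queue=[T6,T2,T4] holders={T1,T7}
Step 10: wait(T3) -> count=0 queue=[T6,T2,T4,T3] holders={T1,T7}
Step 11: signal(T7) -> count=0 queue=[T2,T4,T3] holders={T1,T6}
Step 12: wait(T7) -> count=0 queue=[T2,T4,T3,T7] holders={T1,T6}
Step 13: signal(T6) -> count=0 queue=[T4,T3,T7] holders={T1,T2}
Step 14: wait(T6) -> count=0 queue=[T4,T3,T7,T6] holders={T1,T2}
Step 15: signal(T2) -> count=0 queue=[T3,T7,T6] holders={T1,T4}
Step 16: wait(T2) -> count=0 queue=[T3,T7,T6,T2] holders={T1,T4}
Step 17: wait(T5) -> count=0 queue=[T3,T7,T6,T2,T5] holders={T1,T4}
Step 18: signal(T1) -> count=0 queue=[T7,T6,T2,T5] holders={T3,T4}
Step 19: signal(T4) -> count=0 queue=[T6,T2,T5] holders={T3,T7}
Step 20: wait(T1) -> count=0 queue=[T6,T2,T5,T1] holders={T3,T7}
Final holders: {T3,T7} -> T1 not in holders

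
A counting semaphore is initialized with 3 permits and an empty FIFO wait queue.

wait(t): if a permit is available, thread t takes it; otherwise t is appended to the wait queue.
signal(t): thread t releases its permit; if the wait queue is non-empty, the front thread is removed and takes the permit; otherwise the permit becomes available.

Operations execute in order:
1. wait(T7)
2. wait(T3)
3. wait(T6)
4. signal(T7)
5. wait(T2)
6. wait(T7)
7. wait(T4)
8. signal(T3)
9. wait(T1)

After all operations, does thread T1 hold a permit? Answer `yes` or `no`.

Answer: no

Derivation:
Step 1: wait(T7) -> count=2 queue=[] holders={T7}
Step 2: wait(T3) -> count=1 queue=[] holders={T3,T7}
Step 3: wait(T6) -> count=0 queue=[] holders={T3,T6,T7}
Step 4: signal(T7) -> count=1 queue=[] holders={T3,T6}
Step 5: wait(T2) -> count=0 queue=[] holders={T2,T3,T6}
Step 6: wait(T7) -> count=0 queue=[T7] holders={T2,T3,T6}
Step 7: wait(T4) -> count=0 queue=[T7,T4] holders={T2,T3,T6}
Step 8: signal(T3) -> count=0 queue=[T4] holders={T2,T6,T7}
Step 9: wait(T1) -> count=0 queue=[T4,T1] holders={T2,T6,T7}
Final holders: {T2,T6,T7} -> T1 not in holders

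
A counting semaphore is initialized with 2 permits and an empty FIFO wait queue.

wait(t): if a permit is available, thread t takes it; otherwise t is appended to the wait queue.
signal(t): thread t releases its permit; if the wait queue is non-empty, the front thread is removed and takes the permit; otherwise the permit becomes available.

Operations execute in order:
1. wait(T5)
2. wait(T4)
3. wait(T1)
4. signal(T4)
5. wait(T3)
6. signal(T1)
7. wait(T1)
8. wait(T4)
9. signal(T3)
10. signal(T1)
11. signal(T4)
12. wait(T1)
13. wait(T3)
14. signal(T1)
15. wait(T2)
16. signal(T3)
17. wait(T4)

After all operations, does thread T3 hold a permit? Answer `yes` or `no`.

Answer: no

Derivation:
Step 1: wait(T5) -> count=1 queue=[] holders={T5}
Step 2: wait(T4) -> count=0 queue=[] holders={T4,T5}
Step 3: wait(T1) -> count=0 queue=[T1] holders={T4,T5}
Step 4: signal(T4) -> count=0 queue=[] holders={T1,T5}
Step 5: wait(T3) -> count=0 queue=[T3] holders={T1,T5}
Step 6: signal(T1) -> count=0 queue=[] holders={T3,T5}
Step 7: wait(T1) -> count=0 queue=[T1] holders={T3,T5}
Step 8: wait(T4) -> count=0 queue=[T1,T4] holders={T3,T5}
Step 9: signal(T3) -> count=0 queue=[T4] holders={T1,T5}
Step 10: signal(T1) -> count=0 queue=[] holders={T4,T5}
Step 11: signal(T4) -> count=1 queue=[] holders={T5}
Step 12: wait(T1) -> count=0 queue=[] holders={T1,T5}
Step 13: wait(T3) -> count=0 queue=[T3] holders={T1,T5}
Step 14: signal(T1) -> count=0 queue=[] holders={T3,T5}
Step 15: wait(T2) -> count=0 queue=[T2] holders={T3,T5}
Step 16: signal(T3) -> count=0 queue=[] holders={T2,T5}
Step 17: wait(T4) -> count=0 queue=[T4] holders={T2,T5}
Final holders: {T2,T5} -> T3 not in holders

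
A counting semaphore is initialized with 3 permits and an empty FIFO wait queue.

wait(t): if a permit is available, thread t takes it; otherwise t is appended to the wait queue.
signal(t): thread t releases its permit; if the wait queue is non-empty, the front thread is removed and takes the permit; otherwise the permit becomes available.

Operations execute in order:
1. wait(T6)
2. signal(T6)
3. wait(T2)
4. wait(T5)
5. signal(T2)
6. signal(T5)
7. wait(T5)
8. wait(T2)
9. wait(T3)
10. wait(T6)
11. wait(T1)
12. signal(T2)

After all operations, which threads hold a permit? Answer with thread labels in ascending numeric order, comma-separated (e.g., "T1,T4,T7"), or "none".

Answer: T3,T5,T6

Derivation:
Step 1: wait(T6) -> count=2 queue=[] holders={T6}
Step 2: signal(T6) -> count=3 queue=[] holders={none}
Step 3: wait(T2) -> count=2 queue=[] holders={T2}
Step 4: wait(T5) -> count=1 queue=[] holders={T2,T5}
Step 5: signal(T2) -> count=2 queue=[] holders={T5}
Step 6: signal(T5) -> count=3 queue=[] holders={none}
Step 7: wait(T5) -> count=2 queue=[] holders={T5}
Step 8: wait(T2) -> count=1 queue=[] holders={T2,T5}
Step 9: wait(T3) -> count=0 queue=[] holders={T2,T3,T5}
Step 10: wait(T6) -> count=0 queue=[T6] holders={T2,T3,T5}
Step 11: wait(T1) -> count=0 queue=[T6,T1] holders={T2,T3,T5}
Step 12: signal(T2) -> count=0 queue=[T1] holders={T3,T5,T6}
Final holders: T3,T5,T6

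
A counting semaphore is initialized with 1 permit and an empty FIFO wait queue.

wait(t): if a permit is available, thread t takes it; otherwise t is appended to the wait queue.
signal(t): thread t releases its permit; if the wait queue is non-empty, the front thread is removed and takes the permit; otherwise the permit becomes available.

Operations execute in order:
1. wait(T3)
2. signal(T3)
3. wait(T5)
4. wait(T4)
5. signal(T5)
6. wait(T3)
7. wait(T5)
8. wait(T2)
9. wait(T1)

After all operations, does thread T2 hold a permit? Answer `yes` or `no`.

Answer: no

Derivation:
Step 1: wait(T3) -> count=0 queue=[] holders={T3}
Step 2: signal(T3) -> count=1 queue=[] holders={none}
Step 3: wait(T5) -> count=0 queue=[] holders={T5}
Step 4: wait(T4) -> count=0 queue=[T4] holders={T5}
Step 5: signal(T5) -> count=0 queue=[] holders={T4}
Step 6: wait(T3) -> count=0 queue=[T3] holders={T4}
Step 7: wait(T5) -> count=0 queue=[T3,T5] holders={T4}
Step 8: wait(T2) -> count=0 queue=[T3,T5,T2] holders={T4}
Step 9: wait(T1) -> count=0 queue=[T3,T5,T2,T1] holders={T4}
Final holders: {T4} -> T2 not in holders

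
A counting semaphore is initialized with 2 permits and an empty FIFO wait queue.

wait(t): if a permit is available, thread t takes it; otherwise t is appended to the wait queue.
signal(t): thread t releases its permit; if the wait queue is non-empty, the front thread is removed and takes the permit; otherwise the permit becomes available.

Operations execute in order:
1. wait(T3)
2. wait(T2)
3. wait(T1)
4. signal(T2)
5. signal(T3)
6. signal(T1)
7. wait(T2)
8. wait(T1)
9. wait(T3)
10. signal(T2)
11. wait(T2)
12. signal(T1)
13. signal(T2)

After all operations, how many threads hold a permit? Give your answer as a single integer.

Step 1: wait(T3) -> count=1 queue=[] holders={T3}
Step 2: wait(T2) -> count=0 queue=[] holders={T2,T3}
Step 3: wait(T1) -> count=0 queue=[T1] holders={T2,T3}
Step 4: signal(T2) -> count=0 queue=[] holders={T1,T3}
Step 5: signal(T3) -> count=1 queue=[] holders={T1}
Step 6: signal(T1) -> count=2 queue=[] holders={none}
Step 7: wait(T2) -> count=1 queue=[] holders={T2}
Step 8: wait(T1) -> count=0 queue=[] holders={T1,T2}
Step 9: wait(T3) -> count=0 queue=[T3] holders={T1,T2}
Step 10: signal(T2) -> count=0 queue=[] holders={T1,T3}
Step 11: wait(T2) -> count=0 queue=[T2] holders={T1,T3}
Step 12: signal(T1) -> count=0 queue=[] holders={T2,T3}
Step 13: signal(T2) -> count=1 queue=[] holders={T3}
Final holders: {T3} -> 1 thread(s)

Answer: 1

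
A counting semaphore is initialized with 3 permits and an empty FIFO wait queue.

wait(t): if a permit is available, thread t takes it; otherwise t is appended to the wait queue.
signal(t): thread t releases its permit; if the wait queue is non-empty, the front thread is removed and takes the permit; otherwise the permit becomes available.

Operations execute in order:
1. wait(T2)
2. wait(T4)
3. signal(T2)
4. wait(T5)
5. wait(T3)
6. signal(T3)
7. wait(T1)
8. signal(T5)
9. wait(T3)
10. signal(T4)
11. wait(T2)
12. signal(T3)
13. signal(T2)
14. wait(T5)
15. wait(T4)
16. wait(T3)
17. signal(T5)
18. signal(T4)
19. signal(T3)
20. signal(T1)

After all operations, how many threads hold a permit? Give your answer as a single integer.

Step 1: wait(T2) -> count=2 queue=[] holders={T2}
Step 2: wait(T4) -> count=1 queue=[] holders={T2,T4}
Step 3: signal(T2) -> count=2 queue=[] holders={T4}
Step 4: wait(T5) -> count=1 queue=[] holders={T4,T5}
Step 5: wait(T3) -> count=0 queue=[] holders={T3,T4,T5}
Step 6: signal(T3) -> count=1 queue=[] holders={T4,T5}
Step 7: wait(T1) -> count=0 queue=[] holders={T1,T4,T5}
Step 8: signal(T5) -> count=1 queue=[] holders={T1,T4}
Step 9: wait(T3) -> count=0 queue=[] holders={T1,T3,T4}
Step 10: signal(T4) -> count=1 queue=[] holders={T1,T3}
Step 11: wait(T2) -> count=0 queue=[] holders={T1,T2,T3}
Step 12: signal(T3) -> count=1 queue=[] holders={T1,T2}
Step 13: signal(T2) -> count=2 queue=[] holders={T1}
Step 14: wait(T5) -> count=1 queue=[] holders={T1,T5}
Step 15: wait(T4) -> count=0 queue=[] holders={T1,T4,T5}
Step 16: wait(T3) -> count=0 queue=[T3] holders={T1,T4,T5}
Step 17: signal(T5) -> count=0 queue=[] holders={T1,T3,T4}
Step 18: signal(T4) -> count=1 queue=[] holders={T1,T3}
Step 19: signal(T3) -> count=2 queue=[] holders={T1}
Step 20: signal(T1) -> count=3 queue=[] holders={none}
Final holders: {none} -> 0 thread(s)

Answer: 0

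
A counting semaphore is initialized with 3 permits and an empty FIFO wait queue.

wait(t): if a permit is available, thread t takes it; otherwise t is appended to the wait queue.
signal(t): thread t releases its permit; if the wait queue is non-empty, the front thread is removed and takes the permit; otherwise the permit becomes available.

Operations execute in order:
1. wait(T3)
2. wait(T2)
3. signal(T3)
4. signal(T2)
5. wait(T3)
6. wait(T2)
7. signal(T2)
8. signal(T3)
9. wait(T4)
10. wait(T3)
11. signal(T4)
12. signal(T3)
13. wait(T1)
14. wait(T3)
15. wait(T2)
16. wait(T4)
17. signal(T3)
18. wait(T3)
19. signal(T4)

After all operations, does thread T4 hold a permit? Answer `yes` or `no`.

Answer: no

Derivation:
Step 1: wait(T3) -> count=2 queue=[] holders={T3}
Step 2: wait(T2) -> count=1 queue=[] holders={T2,T3}
Step 3: signal(T3) -> count=2 queue=[] holders={T2}
Step 4: signal(T2) -> count=3 queue=[] holders={none}
Step 5: wait(T3) -> count=2 queue=[] holders={T3}
Step 6: wait(T2) -> count=1 queue=[] holders={T2,T3}
Step 7: signal(T2) -> count=2 queue=[] holders={T3}
Step 8: signal(T3) -> count=3 queue=[] holders={none}
Step 9: wait(T4) -> count=2 queue=[] holders={T4}
Step 10: wait(T3) -> count=1 queue=[] holders={T3,T4}
Step 11: signal(T4) -> count=2 queue=[] holders={T3}
Step 12: signal(T3) -> count=3 queue=[] holders={none}
Step 13: wait(T1) -> count=2 queue=[] holders={T1}
Step 14: wait(T3) -> count=1 queue=[] holders={T1,T3}
Step 15: wait(T2) -> count=0 queue=[] holders={T1,T2,T3}
Step 16: wait(T4) -> count=0 queue=[T4] holders={T1,T2,T3}
Step 17: signal(T3) -> count=0 queue=[] holders={T1,T2,T4}
Step 18: wait(T3) -> count=0 queue=[T3] holders={T1,T2,T4}
Step 19: signal(T4) -> count=0 queue=[] holders={T1,T2,T3}
Final holders: {T1,T2,T3} -> T4 not in holders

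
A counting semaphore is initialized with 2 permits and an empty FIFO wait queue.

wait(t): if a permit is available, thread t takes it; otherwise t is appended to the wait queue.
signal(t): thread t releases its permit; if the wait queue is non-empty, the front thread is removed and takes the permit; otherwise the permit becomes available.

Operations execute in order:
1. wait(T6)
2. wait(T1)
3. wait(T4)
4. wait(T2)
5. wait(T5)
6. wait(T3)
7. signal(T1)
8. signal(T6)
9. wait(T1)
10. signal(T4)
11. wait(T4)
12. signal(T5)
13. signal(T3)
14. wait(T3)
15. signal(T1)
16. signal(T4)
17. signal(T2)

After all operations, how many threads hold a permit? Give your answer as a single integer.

Answer: 1

Derivation:
Step 1: wait(T6) -> count=1 queue=[] holders={T6}
Step 2: wait(T1) -> count=0 queue=[] holders={T1,T6}
Step 3: wait(T4) -> count=0 queue=[T4] holders={T1,T6}
Step 4: wait(T2) -> count=0 queue=[T4,T2] holders={T1,T6}
Step 5: wait(T5) -> count=0 queue=[T4,T2,T5] holders={T1,T6}
Step 6: wait(T3) -> count=0 queue=[T4,T2,T5,T3] holders={T1,T6}
Step 7: signal(T1) -> count=0 queue=[T2,T5,T3] holders={T4,T6}
Step 8: signal(T6) -> count=0 queue=[T5,T3] holders={T2,T4}
Step 9: wait(T1) -> count=0 queue=[T5,T3,T1] holders={T2,T4}
Step 10: signal(T4) -> count=0 queue=[T3,T1] holders={T2,T5}
Step 11: wait(T4) -> count=0 queue=[T3,T1,T4] holders={T2,T5}
Step 12: signal(T5) -> count=0 queue=[T1,T4] holders={T2,T3}
Step 13: signal(T3) -> count=0 queue=[T4] holders={T1,T2}
Step 14: wait(T3) -> count=0 queue=[T4,T3] holders={T1,T2}
Step 15: signal(T1) -> count=0 queue=[T3] holders={T2,T4}
Step 16: signal(T4) -> count=0 queue=[] holders={T2,T3}
Step 17: signal(T2) -> count=1 queue=[] holders={T3}
Final holders: {T3} -> 1 thread(s)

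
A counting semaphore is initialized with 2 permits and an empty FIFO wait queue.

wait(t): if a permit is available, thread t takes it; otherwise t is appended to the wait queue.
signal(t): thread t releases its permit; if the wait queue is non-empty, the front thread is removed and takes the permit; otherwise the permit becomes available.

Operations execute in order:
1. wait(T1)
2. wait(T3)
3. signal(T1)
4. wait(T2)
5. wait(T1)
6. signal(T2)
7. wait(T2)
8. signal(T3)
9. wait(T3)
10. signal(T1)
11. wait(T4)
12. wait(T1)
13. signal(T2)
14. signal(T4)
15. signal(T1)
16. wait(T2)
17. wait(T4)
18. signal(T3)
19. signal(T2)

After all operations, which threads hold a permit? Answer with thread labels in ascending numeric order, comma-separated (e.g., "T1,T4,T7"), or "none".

Step 1: wait(T1) -> count=1 queue=[] holders={T1}
Step 2: wait(T3) -> count=0 queue=[] holders={T1,T3}
Step 3: signal(T1) -> count=1 queue=[] holders={T3}
Step 4: wait(T2) -> count=0 queue=[] holders={T2,T3}
Step 5: wait(T1) -> count=0 queue=[T1] holders={T2,T3}
Step 6: signal(T2) -> count=0 queue=[] holders={T1,T3}
Step 7: wait(T2) -> count=0 queue=[T2] holders={T1,T3}
Step 8: signal(T3) -> count=0 queue=[] holders={T1,T2}
Step 9: wait(T3) -> count=0 queue=[T3] holders={T1,T2}
Step 10: signal(T1) -> count=0 queue=[] holders={T2,T3}
Step 11: wait(T4) -> count=0 queue=[T4] holders={T2,T3}
Step 12: wait(T1) -> count=0 queue=[T4,T1] holders={T2,T3}
Step 13: signal(T2) -> count=0 queue=[T1] holders={T3,T4}
Step 14: signal(T4) -> count=0 queue=[] holders={T1,T3}
Step 15: signal(T1) -> count=1 queue=[] holders={T3}
Step 16: wait(T2) -> count=0 queue=[] holders={T2,T3}
Step 17: wait(T4) -> count=0 queue=[T4] holders={T2,T3}
Step 18: signal(T3) -> count=0 queue=[] holders={T2,T4}
Step 19: signal(T2) -> count=1 queue=[] holders={T4}
Final holders: T4

Answer: T4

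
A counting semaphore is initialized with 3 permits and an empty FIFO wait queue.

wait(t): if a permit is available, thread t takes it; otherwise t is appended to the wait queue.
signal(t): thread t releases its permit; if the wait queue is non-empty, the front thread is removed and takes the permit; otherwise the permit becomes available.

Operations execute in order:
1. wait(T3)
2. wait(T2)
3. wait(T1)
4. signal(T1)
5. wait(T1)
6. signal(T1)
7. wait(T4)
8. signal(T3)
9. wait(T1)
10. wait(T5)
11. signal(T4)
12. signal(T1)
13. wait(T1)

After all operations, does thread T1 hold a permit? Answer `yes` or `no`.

Step 1: wait(T3) -> count=2 queue=[] holders={T3}
Step 2: wait(T2) -> count=1 queue=[] holders={T2,T3}
Step 3: wait(T1) -> count=0 queue=[] holders={T1,T2,T3}
Step 4: signal(T1) -> count=1 queue=[] holders={T2,T3}
Step 5: wait(T1) -> count=0 queue=[] holders={T1,T2,T3}
Step 6: signal(T1) -> count=1 queue=[] holders={T2,T3}
Step 7: wait(T4) -> count=0 queue=[] holders={T2,T3,T4}
Step 8: signal(T3) -> count=1 queue=[] holders={T2,T4}
Step 9: wait(T1) -> count=0 queue=[] holders={T1,T2,T4}
Step 10: wait(T5) -> count=0 queue=[T5] holders={T1,T2,T4}
Step 11: signal(T4) -> count=0 queue=[] holders={T1,T2,T5}
Step 12: signal(T1) -> count=1 queue=[] holders={T2,T5}
Step 13: wait(T1) -> count=0 queue=[] holders={T1,T2,T5}
Final holders: {T1,T2,T5} -> T1 in holders

Answer: yes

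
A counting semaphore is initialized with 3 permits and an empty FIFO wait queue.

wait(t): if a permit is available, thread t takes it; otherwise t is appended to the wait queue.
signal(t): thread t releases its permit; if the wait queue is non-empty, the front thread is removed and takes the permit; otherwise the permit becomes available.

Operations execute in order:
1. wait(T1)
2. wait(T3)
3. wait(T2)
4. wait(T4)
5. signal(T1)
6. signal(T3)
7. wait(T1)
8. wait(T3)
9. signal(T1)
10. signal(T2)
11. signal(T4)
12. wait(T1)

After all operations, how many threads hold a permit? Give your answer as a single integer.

Answer: 2

Derivation:
Step 1: wait(T1) -> count=2 queue=[] holders={T1}
Step 2: wait(T3) -> count=1 queue=[] holders={T1,T3}
Step 3: wait(T2) -> count=0 queue=[] holders={T1,T2,T3}
Step 4: wait(T4) -> count=0 queue=[T4] holders={T1,T2,T3}
Step 5: signal(T1) -> count=0 queue=[] holders={T2,T3,T4}
Step 6: signal(T3) -> count=1 queue=[] holders={T2,T4}
Step 7: wait(T1) -> count=0 queue=[] holders={T1,T2,T4}
Step 8: wait(T3) -> count=0 queue=[T3] holders={T1,T2,T4}
Step 9: signal(T1) -> count=0 queue=[] holders={T2,T3,T4}
Step 10: signal(T2) -> count=1 queue=[] holders={T3,T4}
Step 11: signal(T4) -> count=2 queue=[] holders={T3}
Step 12: wait(T1) -> count=1 queue=[] holders={T1,T3}
Final holders: {T1,T3} -> 2 thread(s)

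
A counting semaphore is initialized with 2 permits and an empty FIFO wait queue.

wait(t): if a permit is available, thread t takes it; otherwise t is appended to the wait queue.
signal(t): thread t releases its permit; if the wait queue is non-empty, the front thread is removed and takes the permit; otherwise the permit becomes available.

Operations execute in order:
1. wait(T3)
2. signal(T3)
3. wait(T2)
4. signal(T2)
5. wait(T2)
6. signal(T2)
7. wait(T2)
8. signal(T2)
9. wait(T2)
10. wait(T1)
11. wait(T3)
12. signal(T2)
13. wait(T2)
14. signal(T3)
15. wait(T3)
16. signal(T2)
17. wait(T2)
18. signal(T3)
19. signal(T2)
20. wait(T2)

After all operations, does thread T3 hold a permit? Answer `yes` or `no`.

Answer: no

Derivation:
Step 1: wait(T3) -> count=1 queue=[] holders={T3}
Step 2: signal(T3) -> count=2 queue=[] holders={none}
Step 3: wait(T2) -> count=1 queue=[] holders={T2}
Step 4: signal(T2) -> count=2 queue=[] holders={none}
Step 5: wait(T2) -> count=1 queue=[] holders={T2}
Step 6: signal(T2) -> count=2 queue=[] holders={none}
Step 7: wait(T2) -> count=1 queue=[] holders={T2}
Step 8: signal(T2) -> count=2 queue=[] holders={none}
Step 9: wait(T2) -> count=1 queue=[] holders={T2}
Step 10: wait(T1) -> count=0 queue=[] holders={T1,T2}
Step 11: wait(T3) -> count=0 queue=[T3] holders={T1,T2}
Step 12: signal(T2) -> count=0 queue=[] holders={T1,T3}
Step 13: wait(T2) -> count=0 queue=[T2] holders={T1,T3}
Step 14: signal(T3) -> count=0 queue=[] holders={T1,T2}
Step 15: wait(T3) -> count=0 queue=[T3] holders={T1,T2}
Step 16: signal(T2) -> count=0 queue=[] holders={T1,T3}
Step 17: wait(T2) -> count=0 queue=[T2] holders={T1,T3}
Step 18: signal(T3) -> count=0 queue=[] holders={T1,T2}
Step 19: signal(T2) -> count=1 queue=[] holders={T1}
Step 20: wait(T2) -> count=0 queue=[] holders={T1,T2}
Final holders: {T1,T2} -> T3 not in holders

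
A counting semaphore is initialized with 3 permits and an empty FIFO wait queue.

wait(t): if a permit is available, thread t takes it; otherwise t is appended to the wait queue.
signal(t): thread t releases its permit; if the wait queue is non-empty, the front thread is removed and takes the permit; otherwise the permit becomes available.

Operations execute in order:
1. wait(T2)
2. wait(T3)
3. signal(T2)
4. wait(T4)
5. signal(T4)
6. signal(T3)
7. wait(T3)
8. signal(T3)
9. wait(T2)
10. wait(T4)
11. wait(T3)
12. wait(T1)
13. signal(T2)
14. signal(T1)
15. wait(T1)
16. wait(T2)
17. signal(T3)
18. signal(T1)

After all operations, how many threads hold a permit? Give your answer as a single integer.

Answer: 2

Derivation:
Step 1: wait(T2) -> count=2 queue=[] holders={T2}
Step 2: wait(T3) -> count=1 queue=[] holders={T2,T3}
Step 3: signal(T2) -> count=2 queue=[] holders={T3}
Step 4: wait(T4) -> count=1 queue=[] holders={T3,T4}
Step 5: signal(T4) -> count=2 queue=[] holders={T3}
Step 6: signal(T3) -> count=3 queue=[] holders={none}
Step 7: wait(T3) -> count=2 queue=[] holders={T3}
Step 8: signal(T3) -> count=3 queue=[] holders={none}
Step 9: wait(T2) -> count=2 queue=[] holders={T2}
Step 10: wait(T4) -> count=1 queue=[] holders={T2,T4}
Step 11: wait(T3) -> count=0 queue=[] holders={T2,T3,T4}
Step 12: wait(T1) -> count=0 queue=[T1] holders={T2,T3,T4}
Step 13: signal(T2) -> count=0 queue=[] holders={T1,T3,T4}
Step 14: signal(T1) -> count=1 queue=[] holders={T3,T4}
Step 15: wait(T1) -> count=0 queue=[] holders={T1,T3,T4}
Step 16: wait(T2) -> count=0 queue=[T2] holders={T1,T3,T4}
Step 17: signal(T3) -> count=0 queue=[] holders={T1,T2,T4}
Step 18: signal(T1) -> count=1 queue=[] holders={T2,T4}
Final holders: {T2,T4} -> 2 thread(s)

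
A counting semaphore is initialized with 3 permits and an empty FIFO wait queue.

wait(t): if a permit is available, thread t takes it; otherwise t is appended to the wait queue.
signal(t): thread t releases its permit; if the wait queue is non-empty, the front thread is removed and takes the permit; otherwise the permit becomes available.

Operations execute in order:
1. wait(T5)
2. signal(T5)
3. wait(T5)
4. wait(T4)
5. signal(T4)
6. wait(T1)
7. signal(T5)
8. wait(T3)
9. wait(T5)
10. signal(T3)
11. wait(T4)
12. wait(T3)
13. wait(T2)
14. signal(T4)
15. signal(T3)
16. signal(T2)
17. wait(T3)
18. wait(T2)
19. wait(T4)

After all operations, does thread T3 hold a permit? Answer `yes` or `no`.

Answer: yes

Derivation:
Step 1: wait(T5) -> count=2 queue=[] holders={T5}
Step 2: signal(T5) -> count=3 queue=[] holders={none}
Step 3: wait(T5) -> count=2 queue=[] holders={T5}
Step 4: wait(T4) -> count=1 queue=[] holders={T4,T5}
Step 5: signal(T4) -> count=2 queue=[] holders={T5}
Step 6: wait(T1) -> count=1 queue=[] holders={T1,T5}
Step 7: signal(T5) -> count=2 queue=[] holders={T1}
Step 8: wait(T3) -> count=1 queue=[] holders={T1,T3}
Step 9: wait(T5) -> count=0 queue=[] holders={T1,T3,T5}
Step 10: signal(T3) -> count=1 queue=[] holders={T1,T5}
Step 11: wait(T4) -> count=0 queue=[] holders={T1,T4,T5}
Step 12: wait(T3) -> count=0 queue=[T3] holders={T1,T4,T5}
Step 13: wait(T2) -> count=0 queue=[T3,T2] holders={T1,T4,T5}
Step 14: signal(T4) -> count=0 queue=[T2] holders={T1,T3,T5}
Step 15: signal(T3) -> count=0 queue=[] holders={T1,T2,T5}
Step 16: signal(T2) -> count=1 queue=[] holders={T1,T5}
Step 17: wait(T3) -> count=0 queue=[] holders={T1,T3,T5}
Step 18: wait(T2) -> count=0 queue=[T2] holders={T1,T3,T5}
Step 19: wait(T4) -> count=0 queue=[T2,T4] holders={T1,T3,T5}
Final holders: {T1,T3,T5} -> T3 in holders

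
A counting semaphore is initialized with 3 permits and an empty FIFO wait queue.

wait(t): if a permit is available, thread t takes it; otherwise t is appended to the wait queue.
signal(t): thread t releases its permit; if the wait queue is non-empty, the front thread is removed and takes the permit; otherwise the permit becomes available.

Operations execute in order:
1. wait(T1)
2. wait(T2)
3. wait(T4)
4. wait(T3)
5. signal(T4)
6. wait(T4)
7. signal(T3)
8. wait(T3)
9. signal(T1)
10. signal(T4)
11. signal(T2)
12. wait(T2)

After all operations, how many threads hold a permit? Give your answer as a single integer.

Answer: 2

Derivation:
Step 1: wait(T1) -> count=2 queue=[] holders={T1}
Step 2: wait(T2) -> count=1 queue=[] holders={T1,T2}
Step 3: wait(T4) -> count=0 queue=[] holders={T1,T2,T4}
Step 4: wait(T3) -> count=0 queue=[T3] holders={T1,T2,T4}
Step 5: signal(T4) -> count=0 queue=[] holders={T1,T2,T3}
Step 6: wait(T4) -> count=0 queue=[T4] holders={T1,T2,T3}
Step 7: signal(T3) -> count=0 queue=[] holders={T1,T2,T4}
Step 8: wait(T3) -> count=0 queue=[T3] holders={T1,T2,T4}
Step 9: signal(T1) -> count=0 queue=[] holders={T2,T3,T4}
Step 10: signal(T4) -> count=1 queue=[] holders={T2,T3}
Step 11: signal(T2) -> count=2 queue=[] holders={T3}
Step 12: wait(T2) -> count=1 queue=[] holders={T2,T3}
Final holders: {T2,T3} -> 2 thread(s)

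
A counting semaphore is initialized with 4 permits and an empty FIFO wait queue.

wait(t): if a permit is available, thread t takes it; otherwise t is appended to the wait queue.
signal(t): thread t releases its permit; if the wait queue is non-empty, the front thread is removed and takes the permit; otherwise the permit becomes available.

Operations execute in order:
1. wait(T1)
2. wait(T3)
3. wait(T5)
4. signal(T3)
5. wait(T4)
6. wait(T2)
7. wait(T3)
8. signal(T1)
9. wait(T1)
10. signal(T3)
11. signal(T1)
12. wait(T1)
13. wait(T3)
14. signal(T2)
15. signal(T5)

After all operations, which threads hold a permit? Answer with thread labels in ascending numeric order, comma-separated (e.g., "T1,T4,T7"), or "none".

Step 1: wait(T1) -> count=3 queue=[] holders={T1}
Step 2: wait(T3) -> count=2 queue=[] holders={T1,T3}
Step 3: wait(T5) -> count=1 queue=[] holders={T1,T3,T5}
Step 4: signal(T3) -> count=2 queue=[] holders={T1,T5}
Step 5: wait(T4) -> count=1 queue=[] holders={T1,T4,T5}
Step 6: wait(T2) -> count=0 queue=[] holders={T1,T2,T4,T5}
Step 7: wait(T3) -> count=0 queue=[T3] holders={T1,T2,T4,T5}
Step 8: signal(T1) -> count=0 queue=[] holders={T2,T3,T4,T5}
Step 9: wait(T1) -> count=0 queue=[T1] holders={T2,T3,T4,T5}
Step 10: signal(T3) -> count=0 queue=[] holders={T1,T2,T4,T5}
Step 11: signal(T1) -> count=1 queue=[] holders={T2,T4,T5}
Step 12: wait(T1) -> count=0 queue=[] holders={T1,T2,T4,T5}
Step 13: wait(T3) -> count=0 queue=[T3] holders={T1,T2,T4,T5}
Step 14: signal(T2) -> count=0 queue=[] holders={T1,T3,T4,T5}
Step 15: signal(T5) -> count=1 queue=[] holders={T1,T3,T4}
Final holders: T1,T3,T4

Answer: T1,T3,T4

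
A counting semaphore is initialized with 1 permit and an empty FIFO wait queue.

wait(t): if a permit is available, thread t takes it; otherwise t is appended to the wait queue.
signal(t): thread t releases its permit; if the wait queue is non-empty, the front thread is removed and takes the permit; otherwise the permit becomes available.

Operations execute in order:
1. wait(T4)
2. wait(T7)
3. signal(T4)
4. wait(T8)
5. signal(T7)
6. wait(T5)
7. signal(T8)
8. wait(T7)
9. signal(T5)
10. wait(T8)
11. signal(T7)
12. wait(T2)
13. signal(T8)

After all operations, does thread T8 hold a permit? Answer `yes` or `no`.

Answer: no

Derivation:
Step 1: wait(T4) -> count=0 queue=[] holders={T4}
Step 2: wait(T7) -> count=0 queue=[T7] holders={T4}
Step 3: signal(T4) -> count=0 queue=[] holders={T7}
Step 4: wait(T8) -> count=0 queue=[T8] holders={T7}
Step 5: signal(T7) -> count=0 queue=[] holders={T8}
Step 6: wait(T5) -> count=0 queue=[T5] holders={T8}
Step 7: signal(T8) -> count=0 queue=[] holders={T5}
Step 8: wait(T7) -> count=0 queue=[T7] holders={T5}
Step 9: signal(T5) -> count=0 queue=[] holders={T7}
Step 10: wait(T8) -> count=0 queue=[T8] holders={T7}
Step 11: signal(T7) -> count=0 queue=[] holders={T8}
Step 12: wait(T2) -> count=0 queue=[T2] holders={T8}
Step 13: signal(T8) -> count=0 queue=[] holders={T2}
Final holders: {T2} -> T8 not in holders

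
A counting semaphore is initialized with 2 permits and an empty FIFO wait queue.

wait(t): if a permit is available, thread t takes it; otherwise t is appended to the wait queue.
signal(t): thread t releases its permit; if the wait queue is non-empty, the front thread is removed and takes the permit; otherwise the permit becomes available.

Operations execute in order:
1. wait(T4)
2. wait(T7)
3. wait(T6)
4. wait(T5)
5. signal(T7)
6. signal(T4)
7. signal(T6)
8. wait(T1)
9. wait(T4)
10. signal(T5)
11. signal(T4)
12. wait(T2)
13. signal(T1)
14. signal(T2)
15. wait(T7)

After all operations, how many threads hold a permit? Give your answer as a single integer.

Step 1: wait(T4) -> count=1 queue=[] holders={T4}
Step 2: wait(T7) -> count=0 queue=[] holders={T4,T7}
Step 3: wait(T6) -> count=0 queue=[T6] holders={T4,T7}
Step 4: wait(T5) -> count=0 queue=[T6,T5] holders={T4,T7}
Step 5: signal(T7) -> count=0 queue=[T5] holders={T4,T6}
Step 6: signal(T4) -> count=0 queue=[] holders={T5,T6}
Step 7: signal(T6) -> count=1 queue=[] holders={T5}
Step 8: wait(T1) -> count=0 queue=[] holders={T1,T5}
Step 9: wait(T4) -> count=0 queue=[T4] holders={T1,T5}
Step 10: signal(T5) -> count=0 queue=[] holders={T1,T4}
Step 11: signal(T4) -> count=1 queue=[] holders={T1}
Step 12: wait(T2) -> count=0 queue=[] holders={T1,T2}
Step 13: signal(T1) -> count=1 queue=[] holders={T2}
Step 14: signal(T2) -> count=2 queue=[] holders={none}
Step 15: wait(T7) -> count=1 queue=[] holders={T7}
Final holders: {T7} -> 1 thread(s)

Answer: 1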